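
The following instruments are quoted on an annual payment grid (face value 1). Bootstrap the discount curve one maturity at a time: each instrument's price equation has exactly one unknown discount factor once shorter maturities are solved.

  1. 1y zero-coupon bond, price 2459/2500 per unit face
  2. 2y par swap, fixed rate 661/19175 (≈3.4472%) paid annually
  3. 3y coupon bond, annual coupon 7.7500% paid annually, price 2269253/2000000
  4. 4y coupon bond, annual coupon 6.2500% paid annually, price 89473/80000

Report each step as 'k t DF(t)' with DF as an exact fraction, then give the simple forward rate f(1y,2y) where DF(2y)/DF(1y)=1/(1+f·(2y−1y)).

1 1 2459/2500
2 2 9339/10000
3 3 9151/10000
4 4 443/500
f(1y,2y) = ((2459/2500)/(9339/10000) − 1)/(1) = 497/9339 ≈ 5.3218%

step 1 [1y] zero: DF = P = 2459/2500 ≈ 0.983600
step 2 [2y] swap r/1=661/19175: DF=(1 − 661/19175·(0.983600))/(1+661/19175) = 9339/10000 ≈ 0.933900
step 3 [3y] bond c/1=31/400: DF=(2269253/2000000 − 31/400·(0.983600+0.933900))/(1+31/400) = 9151/10000 ≈ 0.915100
step 4 [4y] bond c/1=1/16: DF=(89473/80000 − 1/16·(0.983600+0.933900+0.915100))/(1+1/16) = 443/500 ≈ 0.886000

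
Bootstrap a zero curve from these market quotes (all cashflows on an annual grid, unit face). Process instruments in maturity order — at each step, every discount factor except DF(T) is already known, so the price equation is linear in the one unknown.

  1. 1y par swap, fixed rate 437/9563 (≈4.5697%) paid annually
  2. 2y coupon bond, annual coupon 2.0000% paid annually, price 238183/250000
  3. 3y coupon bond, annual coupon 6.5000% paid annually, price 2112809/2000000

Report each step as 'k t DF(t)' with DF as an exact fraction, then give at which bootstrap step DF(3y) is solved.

1 1 9563/10000
2 2 9153/10000
3 3 8777/10000
DF(3y) is solved at step 3

step 1 [1y] swap r/1=437/9563: DF=(1 − 437/9563·(0))/(1+437/9563) = 9563/10000 ≈ 0.956300
step 2 [2y] bond c/1=1/50: DF=(238183/250000 − 1/50·(0.956300))/(1+1/50) = 9153/10000 ≈ 0.915300
step 3 [3y] bond c/1=13/200: DF=(2112809/2000000 − 13/200·(0.956300+0.915300))/(1+13/200) = 8777/10000 ≈ 0.877700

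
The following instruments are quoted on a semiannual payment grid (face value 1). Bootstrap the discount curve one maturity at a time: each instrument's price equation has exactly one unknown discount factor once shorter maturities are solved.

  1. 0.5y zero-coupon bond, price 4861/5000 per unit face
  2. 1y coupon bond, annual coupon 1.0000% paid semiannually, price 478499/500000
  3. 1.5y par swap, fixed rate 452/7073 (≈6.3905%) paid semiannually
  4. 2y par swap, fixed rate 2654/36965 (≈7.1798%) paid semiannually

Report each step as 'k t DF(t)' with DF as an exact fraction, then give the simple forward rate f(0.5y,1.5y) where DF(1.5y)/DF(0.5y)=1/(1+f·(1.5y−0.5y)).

1 1/2 4861/5000
2 1 4737/5000
3 3/2 1137/1250
4 2 8673/10000
f(0.5y,1.5y) = ((4861/5000)/(1137/1250) − 1)/(1) = 313/4548 ≈ 6.8821%

step 1 [0.5y] zero: DF = P = 4861/5000 ≈ 0.972200
step 2 [1y] bond c/2=1/200: DF=(478499/500000 − 1/200·(0.972200))/(1+1/200) = 4737/5000 ≈ 0.947400
step 3 [1.5y] swap r/2=226/7073: DF=(1 − 226/7073·(0.972200+0.947400))/(1+226/7073) = 1137/1250 ≈ 0.909600
step 4 [2y] swap r/2=1327/36965: DF=(1 − 1327/36965·(0.972200+0.947400+0.909600))/(1+1327/36965) = 8673/10000 ≈ 0.867300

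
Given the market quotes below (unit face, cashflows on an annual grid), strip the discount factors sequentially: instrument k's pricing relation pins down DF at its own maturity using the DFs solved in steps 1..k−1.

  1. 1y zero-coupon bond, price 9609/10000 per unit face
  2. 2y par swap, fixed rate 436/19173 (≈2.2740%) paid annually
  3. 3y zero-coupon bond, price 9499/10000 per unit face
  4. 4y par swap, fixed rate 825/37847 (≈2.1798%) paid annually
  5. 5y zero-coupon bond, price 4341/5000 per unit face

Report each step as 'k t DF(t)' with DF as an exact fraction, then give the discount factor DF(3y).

step 1 [1y] zero: DF = P = 9609/10000 ≈ 0.960900
step 2 [2y] swap r/1=436/19173: DF=(1 − 436/19173·(0.960900))/(1+436/19173) = 2391/2500 ≈ 0.956400
step 3 [3y] zero: DF = P = 9499/10000 ≈ 0.949900
step 4 [4y] swap r/1=825/37847: DF=(1 − 825/37847·(0.960900+0.956400+0.949900))/(1+825/37847) = 367/400 ≈ 0.917500
step 5 [5y] zero: DF = P = 4341/5000 ≈ 0.868200

1 1 9609/10000
2 2 2391/2500
3 3 9499/10000
4 4 367/400
5 5 4341/5000
DF(3y) = 9499/10000 ≈ 0.949900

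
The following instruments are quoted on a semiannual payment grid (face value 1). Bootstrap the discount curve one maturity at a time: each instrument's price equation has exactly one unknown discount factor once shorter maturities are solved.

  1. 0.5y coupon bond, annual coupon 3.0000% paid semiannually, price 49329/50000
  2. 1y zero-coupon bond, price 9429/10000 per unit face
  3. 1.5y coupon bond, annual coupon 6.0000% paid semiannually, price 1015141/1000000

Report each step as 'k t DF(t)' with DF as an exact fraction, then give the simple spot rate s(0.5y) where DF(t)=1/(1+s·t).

step 1 [0.5y] bond c/2=3/200: DF=(49329/50000 − 3/200·(0))/(1+3/200) = 243/250 ≈ 0.972000
step 2 [1y] zero: DF = P = 9429/10000 ≈ 0.942900
step 3 [1.5y] bond c/2=3/100: DF=(1015141/1000000 − 3/100·(0.972000+0.942900))/(1+3/100) = 4649/5000 ≈ 0.929800

1 1/2 243/250
2 1 9429/10000
3 3/2 4649/5000
s(0.5y) = (1/(243/250) − 1)/(1/2) = 14/243 ≈ 5.7613%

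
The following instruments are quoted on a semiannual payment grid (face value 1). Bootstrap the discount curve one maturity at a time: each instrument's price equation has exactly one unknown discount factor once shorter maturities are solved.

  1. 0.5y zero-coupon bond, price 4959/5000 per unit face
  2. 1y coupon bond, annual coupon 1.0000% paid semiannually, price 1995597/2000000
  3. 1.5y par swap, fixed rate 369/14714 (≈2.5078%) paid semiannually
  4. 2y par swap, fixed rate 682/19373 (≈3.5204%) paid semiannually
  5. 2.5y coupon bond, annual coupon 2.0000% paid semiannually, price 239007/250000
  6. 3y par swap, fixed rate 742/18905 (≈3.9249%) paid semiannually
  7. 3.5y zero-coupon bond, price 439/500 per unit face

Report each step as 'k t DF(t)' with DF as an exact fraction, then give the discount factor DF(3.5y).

1 1/2 4959/5000
2 1 9879/10000
3 3/2 9631/10000
4 2 4659/5000
5 5/2 4541/5000
6 3 8887/10000
7 7/2 439/500
DF(3.5y) = 439/500 ≈ 0.878000

step 1 [0.5y] zero: DF = P = 4959/5000 ≈ 0.991800
step 2 [1y] bond c/2=1/200: DF=(1995597/2000000 − 1/200·(0.991800))/(1+1/200) = 9879/10000 ≈ 0.987900
step 3 [1.5y] swap r/2=369/29428: DF=(1 − 369/29428·(0.991800+0.987900))/(1+369/29428) = 9631/10000 ≈ 0.963100
step 4 [2y] swap r/2=341/19373: DF=(1 − 341/19373·(0.991800+0.987900+0.963100))/(1+341/19373) = 4659/5000 ≈ 0.931800
step 5 [2.5y] bond c/2=1/100: DF=(239007/250000 − 1/100·(0.991800+0.987900+0.963100+0.931800))/(1+1/100) = 4541/5000 ≈ 0.908200
step 6 [3y] swap r/2=371/18905: DF=(1 − 371/18905·(0.991800+0.987900+0.963100+0.931800+0.908200))/(1+371/18905) = 8887/10000 ≈ 0.888700
step 7 [3.5y] zero: DF = P = 439/500 ≈ 0.878000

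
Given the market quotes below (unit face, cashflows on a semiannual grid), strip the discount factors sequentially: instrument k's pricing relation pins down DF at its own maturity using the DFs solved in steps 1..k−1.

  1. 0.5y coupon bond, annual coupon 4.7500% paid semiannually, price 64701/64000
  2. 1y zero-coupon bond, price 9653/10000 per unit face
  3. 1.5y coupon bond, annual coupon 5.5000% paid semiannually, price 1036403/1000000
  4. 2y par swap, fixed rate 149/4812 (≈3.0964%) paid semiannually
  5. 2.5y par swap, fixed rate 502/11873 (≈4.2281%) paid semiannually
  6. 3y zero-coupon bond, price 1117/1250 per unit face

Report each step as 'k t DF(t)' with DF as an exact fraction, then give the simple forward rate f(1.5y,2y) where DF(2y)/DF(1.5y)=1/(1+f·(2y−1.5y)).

step 1 [0.5y] bond c/2=19/800: DF=(64701/64000 − 19/800·(0))/(1+19/800) = 79/80 ≈ 0.987500
step 2 [1y] zero: DF = P = 9653/10000 ≈ 0.965300
step 3 [1.5y] bond c/2=11/400: DF=(1036403/1000000 − 11/400·(0.987500+0.965300))/(1+11/400) = 2391/2500 ≈ 0.956400
step 4 [2y] swap r/2=149/9624: DF=(1 − 149/9624·(0.987500+0.965300+0.956400))/(1+149/9624) = 2351/2500 ≈ 0.940400
step 5 [2.5y] swap r/2=251/11873: DF=(1 − 251/11873·(0.987500+0.965300+0.956400+0.940400))/(1+251/11873) = 2249/2500 ≈ 0.899600
step 6 [3y] zero: DF = P = 1117/1250 ≈ 0.893600

1 1/2 79/80
2 1 9653/10000
3 3/2 2391/2500
4 2 2351/2500
5 5/2 2249/2500
6 3 1117/1250
f(1.5y,2y) = ((2391/2500)/(2351/2500) − 1)/(1/2) = 80/2351 ≈ 3.4028%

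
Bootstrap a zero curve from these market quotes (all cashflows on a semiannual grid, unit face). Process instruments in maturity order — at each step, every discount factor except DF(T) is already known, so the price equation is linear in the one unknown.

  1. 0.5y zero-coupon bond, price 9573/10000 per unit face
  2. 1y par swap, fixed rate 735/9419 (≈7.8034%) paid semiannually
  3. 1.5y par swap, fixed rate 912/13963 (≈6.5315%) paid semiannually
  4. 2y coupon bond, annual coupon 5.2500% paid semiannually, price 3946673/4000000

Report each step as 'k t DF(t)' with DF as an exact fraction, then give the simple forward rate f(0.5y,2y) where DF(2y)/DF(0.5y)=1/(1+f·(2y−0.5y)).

step 1 [0.5y] zero: DF = P = 9573/10000 ≈ 0.957300
step 2 [1y] swap r/2=735/18838: DF=(1 − 735/18838·(0.957300))/(1+735/18838) = 1853/2000 ≈ 0.926500
step 3 [1.5y] swap r/2=456/13963: DF=(1 − 456/13963·(0.957300+0.926500))/(1+456/13963) = 568/625 ≈ 0.908800
step 4 [2y] bond c/2=21/800: DF=(3946673/4000000 − 21/800·(0.957300+0.926500+0.908800))/(1+21/800) = 89/100 ≈ 0.890000

1 1/2 9573/10000
2 1 1853/2000
3 3/2 568/625
4 2 89/100
f(0.5y,2y) = ((9573/10000)/(89/100) − 1)/(3/2) = 673/13350 ≈ 5.0412%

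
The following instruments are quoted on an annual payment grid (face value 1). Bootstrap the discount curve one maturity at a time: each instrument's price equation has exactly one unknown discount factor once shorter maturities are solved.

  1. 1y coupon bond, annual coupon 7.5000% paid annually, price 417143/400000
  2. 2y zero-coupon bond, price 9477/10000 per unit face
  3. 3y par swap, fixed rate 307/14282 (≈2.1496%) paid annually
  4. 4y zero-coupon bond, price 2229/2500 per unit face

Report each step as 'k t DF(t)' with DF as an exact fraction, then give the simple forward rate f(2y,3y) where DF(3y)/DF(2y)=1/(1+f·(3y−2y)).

1 1 9701/10000
2 2 9477/10000
3 3 4693/5000
4 4 2229/2500
f(2y,3y) = ((9477/10000)/(4693/5000) − 1)/(1) = 7/722 ≈ 0.9695%

step 1 [1y] bond c/1=3/40: DF=(417143/400000 − 3/40·(0))/(1+3/40) = 9701/10000 ≈ 0.970100
step 2 [2y] zero: DF = P = 9477/10000 ≈ 0.947700
step 3 [3y] swap r/1=307/14282: DF=(1 − 307/14282·(0.970100+0.947700))/(1+307/14282) = 4693/5000 ≈ 0.938600
step 4 [4y] zero: DF = P = 2229/2500 ≈ 0.891600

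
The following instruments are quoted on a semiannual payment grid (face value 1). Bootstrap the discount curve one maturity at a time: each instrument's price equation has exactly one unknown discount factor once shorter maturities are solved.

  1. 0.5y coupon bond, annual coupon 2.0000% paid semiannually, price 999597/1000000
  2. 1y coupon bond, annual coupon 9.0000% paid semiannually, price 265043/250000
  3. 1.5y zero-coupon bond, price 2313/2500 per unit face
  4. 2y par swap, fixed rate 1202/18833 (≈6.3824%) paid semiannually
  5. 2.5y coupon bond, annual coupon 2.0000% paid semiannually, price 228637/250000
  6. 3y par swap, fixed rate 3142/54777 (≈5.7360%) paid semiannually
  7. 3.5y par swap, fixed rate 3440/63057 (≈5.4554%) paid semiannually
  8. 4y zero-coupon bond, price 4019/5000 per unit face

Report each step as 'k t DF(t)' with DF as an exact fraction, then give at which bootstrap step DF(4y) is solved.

1 1/2 9897/10000
2 1 9719/10000
3 3/2 2313/2500
4 2 4399/5000
5 5/2 4341/5000
6 3 8429/10000
7 7/2 207/250
8 4 4019/5000
DF(4y) is solved at step 8

step 1 [0.5y] bond c/2=1/100: DF=(999597/1000000 − 1/100·(0))/(1+1/100) = 9897/10000 ≈ 0.989700
step 2 [1y] bond c/2=9/200: DF=(265043/250000 − 9/200·(0.989700))/(1+9/200) = 9719/10000 ≈ 0.971900
step 3 [1.5y] zero: DF = P = 2313/2500 ≈ 0.925200
step 4 [2y] swap r/2=601/18833: DF=(1 − 601/18833·(0.989700+0.971900+0.925200))/(1+601/18833) = 4399/5000 ≈ 0.879800
step 5 [2.5y] bond c/2=1/100: DF=(228637/250000 − 1/100·(0.989700+0.971900+0.925200+0.879800))/(1+1/100) = 4341/5000 ≈ 0.868200
step 6 [3y] swap r/2=1571/54777: DF=(1 − 1571/54777·(0.989700+0.971900+0.925200+0.879800+0.868200))/(1+1571/54777) = 8429/10000 ≈ 0.842900
step 7 [3.5y] swap r/2=1720/63057: DF=(1 − 1720/63057·(0.989700+0.971900+0.925200+0.879800+0.868200+0.842900))/(1+1720/63057) = 207/250 ≈ 0.828000
step 8 [4y] zero: DF = P = 4019/5000 ≈ 0.803800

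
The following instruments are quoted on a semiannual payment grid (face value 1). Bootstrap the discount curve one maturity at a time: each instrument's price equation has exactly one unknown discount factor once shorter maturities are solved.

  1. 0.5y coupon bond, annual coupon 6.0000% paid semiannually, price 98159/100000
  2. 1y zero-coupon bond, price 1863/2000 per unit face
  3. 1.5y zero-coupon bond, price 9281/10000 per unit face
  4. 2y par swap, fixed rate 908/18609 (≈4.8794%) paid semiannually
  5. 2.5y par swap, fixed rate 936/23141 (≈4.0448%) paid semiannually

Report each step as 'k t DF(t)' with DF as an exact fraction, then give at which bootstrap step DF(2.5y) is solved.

step 1 [0.5y] bond c/2=3/100: DF=(98159/100000 − 3/100·(0))/(1+3/100) = 953/1000 ≈ 0.953000
step 2 [1y] zero: DF = P = 1863/2000 ≈ 0.931500
step 3 [1.5y] zero: DF = P = 9281/10000 ≈ 0.928100
step 4 [2y] swap r/2=454/18609: DF=(1 − 454/18609·(0.953000+0.931500+0.928100))/(1+454/18609) = 2273/2500 ≈ 0.909200
step 5 [2.5y] swap r/2=468/23141: DF=(1 − 468/23141·(0.953000+0.931500+0.928100+0.909200))/(1+468/23141) = 1133/1250 ≈ 0.906400

1 1/2 953/1000
2 1 1863/2000
3 3/2 9281/10000
4 2 2273/2500
5 5/2 1133/1250
DF(2.5y) is solved at step 5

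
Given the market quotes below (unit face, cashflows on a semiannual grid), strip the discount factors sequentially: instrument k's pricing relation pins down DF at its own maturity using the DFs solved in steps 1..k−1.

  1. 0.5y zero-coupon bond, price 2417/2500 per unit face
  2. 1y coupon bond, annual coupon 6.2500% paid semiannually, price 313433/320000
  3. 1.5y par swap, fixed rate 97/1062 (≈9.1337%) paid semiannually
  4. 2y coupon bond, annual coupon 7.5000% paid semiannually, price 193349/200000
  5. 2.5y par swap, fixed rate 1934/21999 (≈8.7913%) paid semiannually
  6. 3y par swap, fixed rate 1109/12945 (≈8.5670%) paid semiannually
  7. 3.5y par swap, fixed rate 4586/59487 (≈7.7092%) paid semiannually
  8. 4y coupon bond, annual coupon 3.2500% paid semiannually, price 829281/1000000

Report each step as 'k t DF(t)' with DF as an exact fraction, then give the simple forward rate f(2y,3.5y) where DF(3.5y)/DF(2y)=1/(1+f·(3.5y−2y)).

1 1/2 2417/2500
2 1 1841/2000
3 3/2 8739/10000
4 2 104/125
5 5/2 4033/5000
6 3 3891/5000
7 7/2 7707/10000
8 4 7209/10000
f(2y,3.5y) = ((104/125)/(7707/10000) − 1)/(3/2) = 1226/23121 ≈ 5.3025%

step 1 [0.5y] zero: DF = P = 2417/2500 ≈ 0.966800
step 2 [1y] bond c/2=1/32: DF=(313433/320000 − 1/32·(0.966800))/(1+1/32) = 1841/2000 ≈ 0.920500
step 3 [1.5y] swap r/2=97/2124: DF=(1 − 97/2124·(0.966800+0.920500))/(1+97/2124) = 8739/10000 ≈ 0.873900
step 4 [2y] bond c/2=3/80: DF=(193349/200000 − 3/80·(0.966800+0.920500+0.873900))/(1+3/80) = 104/125 ≈ 0.832000
step 5 [2.5y] swap r/2=967/21999: DF=(1 − 967/21999·(0.966800+0.920500+0.873900+0.832000))/(1+967/21999) = 4033/5000 ≈ 0.806600
step 6 [3y] swap r/2=1109/25890: DF=(1 − 1109/25890·(0.966800+0.920500+0.873900+0.832000+0.806600))/(1+1109/25890) = 3891/5000 ≈ 0.778200
step 7 [3.5y] swap r/2=2293/59487: DF=(1 − 2293/59487·(0.966800+0.920500+0.873900+0.832000+0.806600+0.778200))/(1+2293/59487) = 7707/10000 ≈ 0.770700
step 8 [4y] bond c/2=13/800: DF=(829281/1000000 − 13/800·(0.966800+0.920500+0.873900+0.832000+0.806600+0.778200+0.770700))/(1+13/800) = 7209/10000 ≈ 0.720900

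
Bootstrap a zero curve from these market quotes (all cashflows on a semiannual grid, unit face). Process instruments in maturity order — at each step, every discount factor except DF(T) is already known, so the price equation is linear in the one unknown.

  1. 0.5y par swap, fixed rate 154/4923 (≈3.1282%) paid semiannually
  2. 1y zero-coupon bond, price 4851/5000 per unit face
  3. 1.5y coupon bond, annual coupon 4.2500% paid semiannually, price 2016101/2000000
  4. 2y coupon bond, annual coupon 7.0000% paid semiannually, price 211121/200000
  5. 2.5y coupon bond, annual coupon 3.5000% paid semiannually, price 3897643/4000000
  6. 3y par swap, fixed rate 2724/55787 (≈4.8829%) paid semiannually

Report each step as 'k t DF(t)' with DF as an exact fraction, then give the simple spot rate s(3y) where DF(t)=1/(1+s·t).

step 1 [0.5y] swap r/2=77/4923: DF=(1 − 77/4923·(0))/(1+77/4923) = 4923/5000 ≈ 0.984600
step 2 [1y] zero: DF = P = 4851/5000 ≈ 0.970200
step 3 [1.5y] bond c/2=17/800: DF=(2016101/2000000 − 17/800·(0.984600+0.970200))/(1+17/800) = 1183/1250 ≈ 0.946400
step 4 [2y] bond c/2=7/200: DF=(211121/200000 − 7/200·(0.984600+0.970200+0.946400))/(1+7/200) = 4609/5000 ≈ 0.921800
step 5 [2.5y] bond c/2=7/400: DF=(3897643/4000000 − 7/400·(0.984600+0.970200+0.946400+0.921800))/(1+7/400) = 8919/10000 ≈ 0.891900
step 6 [3y] swap r/2=1362/55787: DF=(1 − 1362/55787·(0.984600+0.970200+0.946400+0.921800+0.891900))/(1+1362/55787) = 4319/5000 ≈ 0.863800

1 1/2 4923/5000
2 1 4851/5000
3 3/2 1183/1250
4 2 4609/5000
5 5/2 8919/10000
6 3 4319/5000
s(3y) = (1/(4319/5000) − 1)/(3) = 227/4319 ≈ 5.2558%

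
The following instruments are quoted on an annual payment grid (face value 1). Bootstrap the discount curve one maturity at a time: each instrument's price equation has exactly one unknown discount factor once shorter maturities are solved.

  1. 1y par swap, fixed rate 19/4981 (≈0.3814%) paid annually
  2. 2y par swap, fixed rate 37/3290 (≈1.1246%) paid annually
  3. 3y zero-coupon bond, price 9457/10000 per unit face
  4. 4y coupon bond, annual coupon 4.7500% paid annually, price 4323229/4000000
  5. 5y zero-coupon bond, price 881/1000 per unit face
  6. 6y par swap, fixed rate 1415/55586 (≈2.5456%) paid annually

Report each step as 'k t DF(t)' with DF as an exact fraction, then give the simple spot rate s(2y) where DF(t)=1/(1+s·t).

1 1 4981/5000
2 2 4889/5000
3 3 9457/10000
4 4 4497/5000
5 5 881/1000
6 6 1717/2000
s(2y) = (1/(4889/5000) − 1)/(2) = 111/9778 ≈ 1.1352%

step 1 [1y] swap r/1=19/4981: DF=(1 − 19/4981·(0))/(1+19/4981) = 4981/5000 ≈ 0.996200
step 2 [2y] swap r/1=37/3290: DF=(1 − 37/3290·(0.996200))/(1+37/3290) = 4889/5000 ≈ 0.977800
step 3 [3y] zero: DF = P = 9457/10000 ≈ 0.945700
step 4 [4y] bond c/1=19/400: DF=(4323229/4000000 − 19/400·(0.996200+0.977800+0.945700))/(1+19/400) = 4497/5000 ≈ 0.899400
step 5 [5y] zero: DF = P = 881/1000 ≈ 0.881000
step 6 [6y] swap r/1=1415/55586: DF=(1 − 1415/55586·(0.996200+0.977800+0.945700+0.899400+0.881000))/(1+1415/55586) = 1717/2000 ≈ 0.858500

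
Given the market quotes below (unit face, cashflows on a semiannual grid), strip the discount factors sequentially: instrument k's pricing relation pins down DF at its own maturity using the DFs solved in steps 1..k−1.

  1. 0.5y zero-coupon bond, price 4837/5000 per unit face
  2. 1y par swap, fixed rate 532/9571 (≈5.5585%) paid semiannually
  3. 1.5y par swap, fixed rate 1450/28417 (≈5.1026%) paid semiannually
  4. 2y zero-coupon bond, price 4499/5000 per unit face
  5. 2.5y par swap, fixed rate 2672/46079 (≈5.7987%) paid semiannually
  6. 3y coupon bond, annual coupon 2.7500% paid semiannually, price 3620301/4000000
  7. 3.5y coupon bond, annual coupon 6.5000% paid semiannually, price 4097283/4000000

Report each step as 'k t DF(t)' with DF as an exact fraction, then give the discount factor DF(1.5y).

1 1/2 4837/5000
2 1 2367/2500
3 3/2 371/400
4 2 4499/5000
5 5/2 1083/1250
6 3 8303/10000
7 7/2 8209/10000
DF(1.5y) = 371/400 ≈ 0.927500

step 1 [0.5y] zero: DF = P = 4837/5000 ≈ 0.967400
step 2 [1y] swap r/2=266/9571: DF=(1 − 266/9571·(0.967400))/(1+266/9571) = 2367/2500 ≈ 0.946800
step 3 [1.5y] swap r/2=725/28417: DF=(1 − 725/28417·(0.967400+0.946800))/(1+725/28417) = 371/400 ≈ 0.927500
step 4 [2y] zero: DF = P = 4499/5000 ≈ 0.899800
step 5 [2.5y] swap r/2=1336/46079: DF=(1 − 1336/46079·(0.967400+0.946800+0.927500+0.899800))/(1+1336/46079) = 1083/1250 ≈ 0.866400
step 6 [3y] bond c/2=11/800: DF=(3620301/4000000 − 11/800·(0.967400+0.946800+0.927500+0.899800+0.866400))/(1+11/800) = 8303/10000 ≈ 0.830300
step 7 [3.5y] bond c/2=13/400: DF=(4097283/4000000 − 13/400·(0.967400+0.946800+0.927500+0.899800+0.866400+0.830300))/(1+13/400) = 8209/10000 ≈ 0.820900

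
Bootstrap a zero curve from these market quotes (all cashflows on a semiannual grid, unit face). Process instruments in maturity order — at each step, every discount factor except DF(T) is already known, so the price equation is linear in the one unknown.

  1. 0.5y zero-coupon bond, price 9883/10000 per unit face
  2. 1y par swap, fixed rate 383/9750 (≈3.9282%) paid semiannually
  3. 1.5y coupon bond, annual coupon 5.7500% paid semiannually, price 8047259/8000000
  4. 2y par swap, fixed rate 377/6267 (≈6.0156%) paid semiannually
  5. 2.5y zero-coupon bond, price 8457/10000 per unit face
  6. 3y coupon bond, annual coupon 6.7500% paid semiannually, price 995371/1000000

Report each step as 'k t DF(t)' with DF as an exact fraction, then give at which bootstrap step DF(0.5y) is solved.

1 1/2 9883/10000
2 1 9617/10000
3 3/2 9233/10000
4 2 8869/10000
5 5/2 8457/10000
6 3 13/16
DF(0.5y) is solved at step 1

step 1 [0.5y] zero: DF = P = 9883/10000 ≈ 0.988300
step 2 [1y] swap r/2=383/19500: DF=(1 − 383/19500·(0.988300))/(1+383/19500) = 9617/10000 ≈ 0.961700
step 3 [1.5y] bond c/2=23/800: DF=(8047259/8000000 − 23/800·(0.988300+0.961700))/(1+23/800) = 9233/10000 ≈ 0.923300
step 4 [2y] swap r/2=377/12534: DF=(1 − 377/12534·(0.988300+0.961700+0.923300))/(1+377/12534) = 8869/10000 ≈ 0.886900
step 5 [2.5y] zero: DF = P = 8457/10000 ≈ 0.845700
step 6 [3y] bond c/2=27/800: DF=(995371/1000000 − 27/800·(0.988300+0.961700+0.923300+0.886900+0.845700))/(1+27/800) = 13/16 ≈ 0.812500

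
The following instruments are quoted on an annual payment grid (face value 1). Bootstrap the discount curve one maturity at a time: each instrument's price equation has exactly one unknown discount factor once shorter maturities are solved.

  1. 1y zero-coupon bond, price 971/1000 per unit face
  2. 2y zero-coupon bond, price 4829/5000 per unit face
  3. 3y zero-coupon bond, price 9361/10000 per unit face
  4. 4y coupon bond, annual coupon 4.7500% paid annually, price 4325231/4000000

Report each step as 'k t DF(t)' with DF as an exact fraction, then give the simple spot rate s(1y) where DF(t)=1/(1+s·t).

1 1 971/1000
2 2 4829/5000
3 3 9361/10000
4 4 451/500
s(1y) = (1/(971/1000) − 1)/(1) = 29/971 ≈ 2.9866%

step 1 [1y] zero: DF = P = 971/1000 ≈ 0.971000
step 2 [2y] zero: DF = P = 4829/5000 ≈ 0.965800
step 3 [3y] zero: DF = P = 9361/10000 ≈ 0.936100
step 4 [4y] bond c/1=19/400: DF=(4325231/4000000 − 19/400·(0.971000+0.965800+0.936100))/(1+19/400) = 451/500 ≈ 0.902000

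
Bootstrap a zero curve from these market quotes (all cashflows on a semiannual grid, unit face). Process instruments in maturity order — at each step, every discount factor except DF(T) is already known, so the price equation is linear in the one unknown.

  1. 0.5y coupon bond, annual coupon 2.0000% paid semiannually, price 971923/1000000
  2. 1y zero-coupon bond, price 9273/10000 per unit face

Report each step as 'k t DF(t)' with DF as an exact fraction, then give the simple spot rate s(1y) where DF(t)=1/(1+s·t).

1 1/2 9623/10000
2 1 9273/10000
s(1y) = (1/(9273/10000) − 1)/(1) = 727/9273 ≈ 7.8400%

step 1 [0.5y] bond c/2=1/100: DF=(971923/1000000 − 1/100·(0))/(1+1/100) = 9623/10000 ≈ 0.962300
step 2 [1y] zero: DF = P = 9273/10000 ≈ 0.927300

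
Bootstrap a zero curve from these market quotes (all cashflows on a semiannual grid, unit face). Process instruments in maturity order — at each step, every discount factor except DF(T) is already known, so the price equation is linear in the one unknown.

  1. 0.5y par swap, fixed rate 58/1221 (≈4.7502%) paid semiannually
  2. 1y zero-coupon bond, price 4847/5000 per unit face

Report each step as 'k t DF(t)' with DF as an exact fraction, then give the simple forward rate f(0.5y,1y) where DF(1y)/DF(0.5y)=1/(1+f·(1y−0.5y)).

step 1 [0.5y] swap r/2=29/1221: DF=(1 − 29/1221·(0))/(1+29/1221) = 1221/1250 ≈ 0.976800
step 2 [1y] zero: DF = P = 4847/5000 ≈ 0.969400

1 1/2 1221/1250
2 1 4847/5000
f(0.5y,1y) = ((1221/1250)/(4847/5000) − 1)/(1/2) = 2/131 ≈ 1.5267%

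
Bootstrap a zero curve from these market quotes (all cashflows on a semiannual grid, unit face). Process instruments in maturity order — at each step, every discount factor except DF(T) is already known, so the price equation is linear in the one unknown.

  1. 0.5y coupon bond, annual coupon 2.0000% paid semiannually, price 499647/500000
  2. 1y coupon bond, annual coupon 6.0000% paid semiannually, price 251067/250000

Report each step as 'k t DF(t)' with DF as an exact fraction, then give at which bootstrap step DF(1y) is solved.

step 1 [0.5y] bond c/2=1/100: DF=(499647/500000 − 1/100·(0))/(1+1/100) = 4947/5000 ≈ 0.989400
step 2 [1y] bond c/2=3/100: DF=(251067/250000 − 3/100·(0.989400))/(1+3/100) = 4731/5000 ≈ 0.946200

1 1/2 4947/5000
2 1 4731/5000
DF(1y) is solved at step 2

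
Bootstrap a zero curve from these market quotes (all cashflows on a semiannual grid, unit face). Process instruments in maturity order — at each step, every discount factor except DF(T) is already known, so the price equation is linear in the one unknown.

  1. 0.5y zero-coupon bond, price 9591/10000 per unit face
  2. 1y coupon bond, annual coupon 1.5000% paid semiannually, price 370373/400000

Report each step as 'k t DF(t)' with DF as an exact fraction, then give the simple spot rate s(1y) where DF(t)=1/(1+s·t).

step 1 [0.5y] zero: DF = P = 9591/10000 ≈ 0.959100
step 2 [1y] bond c/2=3/400: DF=(370373/400000 − 3/400·(0.959100))/(1+3/400) = 9119/10000 ≈ 0.911900

1 1/2 9591/10000
2 1 9119/10000
s(1y) = (1/(9119/10000) − 1)/(1) = 881/9119 ≈ 9.6611%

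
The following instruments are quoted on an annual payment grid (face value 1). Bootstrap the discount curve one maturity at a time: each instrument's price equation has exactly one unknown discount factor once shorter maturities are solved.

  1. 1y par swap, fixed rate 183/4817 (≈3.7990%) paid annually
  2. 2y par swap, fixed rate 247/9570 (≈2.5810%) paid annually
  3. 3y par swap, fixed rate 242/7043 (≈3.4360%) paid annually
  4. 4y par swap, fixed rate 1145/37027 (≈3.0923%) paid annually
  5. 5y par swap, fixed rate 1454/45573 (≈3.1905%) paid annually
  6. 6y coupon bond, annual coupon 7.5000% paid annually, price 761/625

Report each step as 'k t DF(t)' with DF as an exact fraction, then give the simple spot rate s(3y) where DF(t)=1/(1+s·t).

step 1 [1y] swap r/1=183/4817: DF=(1 − 183/4817·(0))/(1+183/4817) = 4817/5000 ≈ 0.963400
step 2 [2y] swap r/1=247/9570: DF=(1 − 247/9570·(0.963400))/(1+247/9570) = 4753/5000 ≈ 0.950600
step 3 [3y] swap r/1=242/7043: DF=(1 − 242/7043·(0.963400+0.950600))/(1+242/7043) = 1129/1250 ≈ 0.903200
step 4 [4y] swap r/1=1145/37027: DF=(1 − 1145/37027·(0.963400+0.950600+0.903200))/(1+1145/37027) = 1771/2000 ≈ 0.885500
step 5 [5y] swap r/1=1454/45573: DF=(1 − 1454/45573·(0.963400+0.950600+0.903200+0.885500))/(1+1454/45573) = 4273/5000 ≈ 0.854600
step 6 [6y] bond c/1=3/40: DF=(761/625 − 3/40·(0.963400+0.950600+0.903200+0.885500+0.854600))/(1+3/40) = 8147/10000 ≈ 0.814700

1 1 4817/5000
2 2 4753/5000
3 3 1129/1250
4 4 1771/2000
5 5 4273/5000
6 6 8147/10000
s(3y) = (1/(1129/1250) − 1)/(3) = 121/3387 ≈ 3.5725%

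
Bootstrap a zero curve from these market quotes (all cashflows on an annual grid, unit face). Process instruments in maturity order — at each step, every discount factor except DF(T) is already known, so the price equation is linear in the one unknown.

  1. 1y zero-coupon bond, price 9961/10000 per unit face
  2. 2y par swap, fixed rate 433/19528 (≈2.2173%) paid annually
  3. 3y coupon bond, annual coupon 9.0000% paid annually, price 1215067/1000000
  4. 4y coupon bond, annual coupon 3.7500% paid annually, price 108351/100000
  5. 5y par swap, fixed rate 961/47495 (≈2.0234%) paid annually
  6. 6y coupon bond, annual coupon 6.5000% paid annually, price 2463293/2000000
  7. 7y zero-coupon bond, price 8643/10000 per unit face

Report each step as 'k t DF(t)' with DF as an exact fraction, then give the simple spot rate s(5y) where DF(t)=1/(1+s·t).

1 1 9961/10000
2 2 9567/10000
3 3 1907/2000
4 4 9393/10000
5 5 9039/10000
6 6 4333/5000
7 7 8643/10000
s(5y) = (1/(9039/10000) − 1)/(5) = 961/45195 ≈ 2.1263%

step 1 [1y] zero: DF = P = 9961/10000 ≈ 0.996100
step 2 [2y] swap r/1=433/19528: DF=(1 − 433/19528·(0.996100))/(1+433/19528) = 9567/10000 ≈ 0.956700
step 3 [3y] bond c/1=9/100: DF=(1215067/1000000 − 9/100·(0.996100+0.956700))/(1+9/100) = 1907/2000 ≈ 0.953500
step 4 [4y] bond c/1=3/80: DF=(108351/100000 − 3/80·(0.996100+0.956700+0.953500))/(1+3/80) = 9393/10000 ≈ 0.939300
step 5 [5y] swap r/1=961/47495: DF=(1 − 961/47495·(0.996100+0.956700+0.953500+0.939300))/(1+961/47495) = 9039/10000 ≈ 0.903900
step 6 [6y] bond c/1=13/200: DF=(2463293/2000000 − 13/200·(0.996100+0.956700+0.953500+0.939300+0.903900))/(1+13/200) = 4333/5000 ≈ 0.866600
step 7 [7y] zero: DF = P = 8643/10000 ≈ 0.864300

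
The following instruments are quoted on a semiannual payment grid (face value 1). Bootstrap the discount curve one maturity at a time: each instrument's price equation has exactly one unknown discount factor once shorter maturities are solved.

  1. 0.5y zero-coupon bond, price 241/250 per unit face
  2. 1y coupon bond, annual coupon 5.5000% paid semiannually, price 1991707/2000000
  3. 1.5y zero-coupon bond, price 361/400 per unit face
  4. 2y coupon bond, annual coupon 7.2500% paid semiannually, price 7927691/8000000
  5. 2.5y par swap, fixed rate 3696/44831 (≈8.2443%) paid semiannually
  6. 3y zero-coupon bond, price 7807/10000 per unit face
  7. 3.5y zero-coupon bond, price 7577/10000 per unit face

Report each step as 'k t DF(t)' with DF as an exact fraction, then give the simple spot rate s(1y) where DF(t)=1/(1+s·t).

step 1 [0.5y] zero: DF = P = 241/250 ≈ 0.964000
step 2 [1y] bond c/2=11/400: DF=(1991707/2000000 − 11/400·(0.964000))/(1+11/400) = 4717/5000 ≈ 0.943400
step 3 [1.5y] zero: DF = P = 361/400 ≈ 0.902500
step 4 [2y] bond c/2=29/800: DF=(7927691/8000000 − 29/800·(0.964000+0.943400+0.902500))/(1+29/800) = 429/500 ≈ 0.858000
step 5 [2.5y] swap r/2=1848/44831: DF=(1 − 1848/44831·(0.964000+0.943400+0.902500+0.858000))/(1+1848/44831) = 1019/1250 ≈ 0.815200
step 6 [3y] zero: DF = P = 7807/10000 ≈ 0.780700
step 7 [3.5y] zero: DF = P = 7577/10000 ≈ 0.757700

1 1/2 241/250
2 1 4717/5000
3 3/2 361/400
4 2 429/500
5 5/2 1019/1250
6 3 7807/10000
7 7/2 7577/10000
s(1y) = (1/(4717/5000) − 1)/(1) = 283/4717 ≈ 5.9996%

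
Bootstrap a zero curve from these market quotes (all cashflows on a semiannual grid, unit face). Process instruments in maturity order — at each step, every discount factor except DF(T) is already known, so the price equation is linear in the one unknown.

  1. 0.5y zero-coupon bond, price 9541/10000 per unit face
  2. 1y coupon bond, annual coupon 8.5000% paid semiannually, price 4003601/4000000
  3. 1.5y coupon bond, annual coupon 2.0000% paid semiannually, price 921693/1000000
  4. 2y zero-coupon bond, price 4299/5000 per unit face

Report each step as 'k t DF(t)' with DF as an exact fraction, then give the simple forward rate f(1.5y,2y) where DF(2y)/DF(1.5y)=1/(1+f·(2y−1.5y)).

step 1 [0.5y] zero: DF = P = 9541/10000 ≈ 0.954100
step 2 [1y] bond c/2=17/400: DF=(4003601/4000000 − 17/400·(0.954100))/(1+17/400) = 2303/2500 ≈ 0.921200
step 3 [1.5y] bond c/2=1/100: DF=(921693/1000000 − 1/100·(0.954100+0.921200))/(1+1/100) = 447/500 ≈ 0.894000
step 4 [2y] zero: DF = P = 4299/5000 ≈ 0.859800

1 1/2 9541/10000
2 1 2303/2500
3 3/2 447/500
4 2 4299/5000
f(1.5y,2y) = ((447/500)/(4299/5000) − 1)/(1/2) = 114/1433 ≈ 7.9553%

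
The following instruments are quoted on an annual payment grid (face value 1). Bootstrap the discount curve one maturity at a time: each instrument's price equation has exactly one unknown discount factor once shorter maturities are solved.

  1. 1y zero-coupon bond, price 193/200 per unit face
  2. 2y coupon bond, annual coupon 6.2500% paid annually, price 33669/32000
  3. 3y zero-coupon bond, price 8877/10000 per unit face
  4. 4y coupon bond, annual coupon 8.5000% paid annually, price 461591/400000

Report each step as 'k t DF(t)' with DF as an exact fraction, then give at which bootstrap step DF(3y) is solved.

step 1 [1y] zero: DF = P = 193/200 ≈ 0.965000
step 2 [2y] bond c/1=1/16: DF=(33669/32000 − 1/16·(0.965000))/(1+1/16) = 1867/2000 ≈ 0.933500
step 3 [3y] zero: DF = P = 8877/10000 ≈ 0.887700
step 4 [4y] bond c/1=17/200: DF=(461591/400000 − 17/200·(0.965000+0.933500+0.887700))/(1+17/200) = 8453/10000 ≈ 0.845300

1 1 193/200
2 2 1867/2000
3 3 8877/10000
4 4 8453/10000
DF(3y) is solved at step 3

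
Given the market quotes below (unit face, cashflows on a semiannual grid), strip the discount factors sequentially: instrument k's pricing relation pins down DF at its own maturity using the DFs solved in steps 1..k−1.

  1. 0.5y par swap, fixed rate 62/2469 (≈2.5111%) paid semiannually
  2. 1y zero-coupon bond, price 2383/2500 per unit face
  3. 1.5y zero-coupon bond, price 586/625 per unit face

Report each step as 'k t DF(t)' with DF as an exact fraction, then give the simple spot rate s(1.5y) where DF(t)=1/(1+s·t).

1 1/2 2469/2500
2 1 2383/2500
3 3/2 586/625
s(1.5y) = (1/(586/625) − 1)/(3/2) = 13/293 ≈ 4.4369%

step 1 [0.5y] swap r/2=31/2469: DF=(1 − 31/2469·(0))/(1+31/2469) = 2469/2500 ≈ 0.987600
step 2 [1y] zero: DF = P = 2383/2500 ≈ 0.953200
step 3 [1.5y] zero: DF = P = 586/625 ≈ 0.937600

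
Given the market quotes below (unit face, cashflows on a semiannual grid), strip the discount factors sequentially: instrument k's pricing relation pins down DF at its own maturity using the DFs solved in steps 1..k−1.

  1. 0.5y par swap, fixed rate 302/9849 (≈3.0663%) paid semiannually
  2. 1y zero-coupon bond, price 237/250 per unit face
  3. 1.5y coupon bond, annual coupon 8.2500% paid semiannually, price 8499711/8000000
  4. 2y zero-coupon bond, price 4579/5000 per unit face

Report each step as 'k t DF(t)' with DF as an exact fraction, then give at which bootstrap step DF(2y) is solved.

1 1/2 9849/10000
2 1 237/250
3 3/2 4719/5000
4 2 4579/5000
DF(2y) is solved at step 4

step 1 [0.5y] swap r/2=151/9849: DF=(1 − 151/9849·(0))/(1+151/9849) = 9849/10000 ≈ 0.984900
step 2 [1y] zero: DF = P = 237/250 ≈ 0.948000
step 3 [1.5y] bond c/2=33/800: DF=(8499711/8000000 − 33/800·(0.984900+0.948000))/(1+33/800) = 4719/5000 ≈ 0.943800
step 4 [2y] zero: DF = P = 4579/5000 ≈ 0.915800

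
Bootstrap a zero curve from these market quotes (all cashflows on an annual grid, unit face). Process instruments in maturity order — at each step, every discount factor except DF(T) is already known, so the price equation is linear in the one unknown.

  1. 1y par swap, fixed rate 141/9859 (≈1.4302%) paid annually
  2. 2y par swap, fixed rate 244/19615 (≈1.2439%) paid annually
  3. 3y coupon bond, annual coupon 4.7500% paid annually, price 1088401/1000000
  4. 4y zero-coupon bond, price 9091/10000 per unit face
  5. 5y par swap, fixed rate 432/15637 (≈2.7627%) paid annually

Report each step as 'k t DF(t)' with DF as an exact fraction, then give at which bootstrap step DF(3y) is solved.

1 1 9859/10000
2 2 2439/2500
3 3 9501/10000
4 4 9091/10000
5 5 544/625
DF(3y) is solved at step 3

step 1 [1y] swap r/1=141/9859: DF=(1 − 141/9859·(0))/(1+141/9859) = 9859/10000 ≈ 0.985900
step 2 [2y] swap r/1=244/19615: DF=(1 − 244/19615·(0.985900))/(1+244/19615) = 2439/2500 ≈ 0.975600
step 3 [3y] bond c/1=19/400: DF=(1088401/1000000 − 19/400·(0.985900+0.975600))/(1+19/400) = 9501/10000 ≈ 0.950100
step 4 [4y] zero: DF = P = 9091/10000 ≈ 0.909100
step 5 [5y] swap r/1=432/15637: DF=(1 − 432/15637·(0.985900+0.975600+0.950100+0.909100))/(1+432/15637) = 544/625 ≈ 0.870400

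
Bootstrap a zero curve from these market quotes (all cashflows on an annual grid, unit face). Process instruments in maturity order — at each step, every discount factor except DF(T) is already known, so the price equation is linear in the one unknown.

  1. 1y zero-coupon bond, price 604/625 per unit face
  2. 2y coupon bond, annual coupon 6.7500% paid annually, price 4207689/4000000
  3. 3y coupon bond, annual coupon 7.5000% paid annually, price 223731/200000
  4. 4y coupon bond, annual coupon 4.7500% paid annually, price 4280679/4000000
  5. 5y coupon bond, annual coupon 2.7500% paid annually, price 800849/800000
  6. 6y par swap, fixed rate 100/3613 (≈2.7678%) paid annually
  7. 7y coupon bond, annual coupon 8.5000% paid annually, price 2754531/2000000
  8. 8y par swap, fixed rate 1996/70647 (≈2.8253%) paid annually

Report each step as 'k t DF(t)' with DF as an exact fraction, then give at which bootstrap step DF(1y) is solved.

1 1 604/625
2 2 9243/10000
3 3 9087/10000
4 4 8947/10000
5 5 4377/5000
6 6 17/20
7 7 528/625
8 8 2001/2500
DF(1y) is solved at step 1

step 1 [1y] zero: DF = P = 604/625 ≈ 0.966400
step 2 [2y] bond c/1=27/400: DF=(4207689/4000000 − 27/400·(0.966400))/(1+27/400) = 9243/10000 ≈ 0.924300
step 3 [3y] bond c/1=3/40: DF=(223731/200000 − 3/40·(0.966400+0.924300))/(1+3/40) = 9087/10000 ≈ 0.908700
step 4 [4y] bond c/1=19/400: DF=(4280679/4000000 − 19/400·(0.966400+0.924300+0.908700))/(1+19/400) = 8947/10000 ≈ 0.894700
step 5 [5y] bond c/1=11/400: DF=(800849/800000 − 11/400·(0.966400+0.924300+0.908700+0.894700))/(1+11/400) = 4377/5000 ≈ 0.875400
step 6 [6y] swap r/1=100/3613: DF=(1 − 100/3613·(0.966400+0.924300+0.908700+0.894700+0.875400))/(1+100/3613) = 17/20 ≈ 0.850000
step 7 [7y] bond c/1=17/200: DF=(2754531/2000000 − 17/200·(0.966400+0.924300+0.908700+0.894700+0.875400+0.850000))/(1+17/200) = 528/625 ≈ 0.844800
step 8 [8y] swap r/1=1996/70647: DF=(1 − 1996/70647·(0.966400+0.924300+0.908700+0.894700+0.875400+0.850000+0.844800))/(1+1996/70647) = 2001/2500 ≈ 0.800400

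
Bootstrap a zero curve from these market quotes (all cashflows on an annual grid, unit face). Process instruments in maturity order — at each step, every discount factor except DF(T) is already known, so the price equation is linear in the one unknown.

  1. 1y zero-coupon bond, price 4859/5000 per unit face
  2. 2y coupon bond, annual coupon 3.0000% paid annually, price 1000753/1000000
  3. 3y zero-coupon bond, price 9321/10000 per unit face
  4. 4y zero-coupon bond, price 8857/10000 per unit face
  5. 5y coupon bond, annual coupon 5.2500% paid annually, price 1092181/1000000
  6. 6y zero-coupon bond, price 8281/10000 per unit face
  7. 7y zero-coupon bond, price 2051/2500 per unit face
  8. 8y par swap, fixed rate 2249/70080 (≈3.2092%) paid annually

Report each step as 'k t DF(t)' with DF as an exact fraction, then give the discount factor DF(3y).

step 1 [1y] zero: DF = P = 4859/5000 ≈ 0.971800
step 2 [2y] bond c/1=3/100: DF=(1000753/1000000 − 3/100·(0.971800))/(1+3/100) = 9433/10000 ≈ 0.943300
step 3 [3y] zero: DF = P = 9321/10000 ≈ 0.932100
step 4 [4y] zero: DF = P = 8857/10000 ≈ 0.885700
step 5 [5y] bond c/1=21/400: DF=(1092181/1000000 − 21/400·(0.971800+0.943300+0.932100+0.885700))/(1+21/400) = 1703/2000 ≈ 0.851500
step 6 [6y] zero: DF = P = 8281/10000 ≈ 0.828100
step 7 [7y] zero: DF = P = 2051/2500 ≈ 0.820400
step 8 [8y] swap r/1=2249/70080: DF=(1 − 2249/70080·(0.971800+0.943300+0.932100+0.885700+0.851500+0.828100+0.820400))/(1+2249/70080) = 7751/10000 ≈ 0.775100

1 1 4859/5000
2 2 9433/10000
3 3 9321/10000
4 4 8857/10000
5 5 1703/2000
6 6 8281/10000
7 7 2051/2500
8 8 7751/10000
DF(3y) = 9321/10000 ≈ 0.932100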